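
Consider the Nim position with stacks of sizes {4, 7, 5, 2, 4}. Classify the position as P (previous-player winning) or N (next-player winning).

Compute the nim-sum pairwise:
4 ^ 7 = 3
3 ^ 5 = 6
6 ^ 2 = 4
4 ^ 4 = 0
The nim-sum is 0, so this is a P-position: the player to move is in a losing position under optimal play.

P-position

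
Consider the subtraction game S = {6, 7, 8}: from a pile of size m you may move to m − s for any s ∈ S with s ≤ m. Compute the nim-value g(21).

Compute g(0), g(1), … for moves {6, 7, 8}:
k:     0  1  2  3  4  5  6  7  8  9 10 11 12 13 14 15 16 17 18 19 20 21
g(k):  0  0  0  0  0  0  1  1  1  1  1  1  2  2  0  0  0  0  0  0  1  1
So g(21) = 1.

1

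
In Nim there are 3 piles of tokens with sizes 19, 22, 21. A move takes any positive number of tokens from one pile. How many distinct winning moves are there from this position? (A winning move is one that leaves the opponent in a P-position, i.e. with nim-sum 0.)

3

Bitwise XOR of the heap sizes:
  10011  (19)
  10110  (22)
  10101  (21)
  -----
  10000  (16)
The overall nim-sum is X = 16. A pile of size p has a winning move iff p XOR X < p (reduce it to p XOR X).
  19: 19 XOR 16 = 3 < 19 — winning move (to 3).
  22: 22 XOR 16 = 6 < 22 — winning move (to 6).
  21: 21 XOR 16 = 5 < 21 — winning move (to 5).
That gives 3 winning moves.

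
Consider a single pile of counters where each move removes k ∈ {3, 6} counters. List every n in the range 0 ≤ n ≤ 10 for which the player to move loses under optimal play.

0, 1, 2, 9, 10

Compute g(0), g(1), … for moves {3, 6}:
k:     0  1  2  3  4  5  6  7  8  9 10
g(k):  0  0  0  1  1  1  2  2  2  0  0
The P-positions (g = 0) in 0..10 are 0, 1, 2, 9, 10.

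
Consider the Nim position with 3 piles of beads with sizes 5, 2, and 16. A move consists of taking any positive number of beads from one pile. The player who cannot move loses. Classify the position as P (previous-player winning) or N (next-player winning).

N-position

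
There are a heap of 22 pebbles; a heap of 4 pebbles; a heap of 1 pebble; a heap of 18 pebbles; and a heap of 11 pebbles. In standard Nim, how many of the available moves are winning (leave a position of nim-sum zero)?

1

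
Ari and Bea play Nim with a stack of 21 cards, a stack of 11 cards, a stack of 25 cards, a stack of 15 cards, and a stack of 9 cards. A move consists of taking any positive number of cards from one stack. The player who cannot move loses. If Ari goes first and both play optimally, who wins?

Ari wins

In binary:
  10101  (21)
  01011  (11)
  11001  (25)
  01111  (15)
  01001  (9)
  -----
  00001  (1)
The nim-sum is 1 ≠ 0, so this is an N-position: the player to move can win; Ari has a winning move.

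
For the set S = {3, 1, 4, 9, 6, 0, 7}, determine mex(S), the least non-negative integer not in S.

2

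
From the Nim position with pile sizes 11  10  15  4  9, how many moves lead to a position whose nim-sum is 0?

3

Bitwise XOR of the heap sizes:
  1011  (11)
  1010  (10)
  1111  (15)
  0100  (4)
  1001  (9)
  ----
  0011  (3)
The overall nim-sum is X = 3. A pile of size p has a winning move iff p XOR X < p (reduce it to p XOR X).
  11: 11 XOR 3 = 8 < 11 — winning move (to 8).
  10: 10 XOR 3 = 9 < 10 — winning move (to 9).
  15: 15 XOR 3 = 12 < 15 — winning move (to 12).
  4: 4 XOR 3 = 7 ≥ 4 — no move.
  9: 9 XOR 3 = 10 ≥ 9 — no move.
That gives 3 winning moves.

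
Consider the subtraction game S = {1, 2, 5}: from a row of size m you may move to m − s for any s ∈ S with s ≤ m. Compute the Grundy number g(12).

0

Build the Grundy sequence with g(k) = mex{g(k−s) : s ∈ {1, 2, 5}, s ≤ k}:
g(0) = mex{} = 0
g(1) = mex{0} = 1
g(2) = mex{0,1} = 2
g(3) = mex{1,2} = 0
g(4) = mex{0,2} = 1
g(5) = mex{0,1} = 2
g(6) = mex{1,2} = 0
g(7) = mex{0,2} = 1
g(8) = mex{0,1} = 2
g(9) = mex{1,2} = 0
g(10) = mex{0,2} = 1
g(11) = mex{0,1} = 2
g(12) = mex{1,2} = 0
So g(12) = 0.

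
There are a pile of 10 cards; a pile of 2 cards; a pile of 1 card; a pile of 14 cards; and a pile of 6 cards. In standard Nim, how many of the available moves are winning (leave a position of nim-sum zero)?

In binary:
  1010  (10)
  0010  (2)
  0001  (1)
  1110  (14)
  0110  (6)
  ----
  0001  (1)
The overall nim-sum is X = 1. A pile of size p has a winning move iff p XOR X < p (reduce it to p XOR X).
  10: 10 XOR 1 = 11 ≥ 10 — no move.
  2: 2 XOR 1 = 3 ≥ 2 — no move.
  1: 1 XOR 1 = 0 < 1 — winning move (to 0).
  14: 14 XOR 1 = 15 ≥ 14 — no move.
  6: 6 XOR 1 = 7 ≥ 6 — no move.
That gives 1 winning move.

1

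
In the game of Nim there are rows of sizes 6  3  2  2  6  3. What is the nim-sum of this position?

In binary:
  110  (6)
  011  (3)
  010  (2)
  010  (2)
  110  (6)
  011  (3)
  ---
  000  (0)

0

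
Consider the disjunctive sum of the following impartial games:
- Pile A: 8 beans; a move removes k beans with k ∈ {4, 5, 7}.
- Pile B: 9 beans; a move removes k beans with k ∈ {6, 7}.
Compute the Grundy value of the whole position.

3

Grundy values for pile A (subtraction set {4, 5, 7}):
g(0) = mex{} = 0
g(1) = mex{} = 0
g(2) = mex{} = 0
g(3) = mex{} = 0
g(4) = mex{0} = 1
g(5) = mex{0} = 1
g(6) = mex{0} = 1
g(7) = mex{0} = 1
g(8) = mex{0,1} = 2
So g(8) = 2.
Build the Grundy sequence for pile B with g(k) = mex{g(k−s) : s ∈ {6, 7}, s ≤ k}:
k:     0  1  2  3  4  5  6  7  8  9
g(k):  0  0  0  0  0  0  1  1  1  1
So g(9) = 1.
The value of a disjunctive sum is the nim-sum of the parts.
Combined value = 2 XOR 1 = 3.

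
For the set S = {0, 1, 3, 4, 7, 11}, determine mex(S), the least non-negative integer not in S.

2

The values 0, 1 are all present; 2 is the first non-negative integer missing from the set.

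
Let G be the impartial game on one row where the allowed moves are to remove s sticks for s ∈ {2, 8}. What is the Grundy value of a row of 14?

Compute g(0), g(1), … for moves {2, 8}:
k:     0  1  2  3  4  5  6  7  8  9 10 11 12 13 14
g(k):  0  0  1  1  0  0  1  1  2  2  0  0  1  1  0
So g(14) = 0.

0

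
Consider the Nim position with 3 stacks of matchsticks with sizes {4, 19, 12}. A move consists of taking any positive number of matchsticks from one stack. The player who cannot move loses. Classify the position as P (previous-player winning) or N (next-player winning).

N-position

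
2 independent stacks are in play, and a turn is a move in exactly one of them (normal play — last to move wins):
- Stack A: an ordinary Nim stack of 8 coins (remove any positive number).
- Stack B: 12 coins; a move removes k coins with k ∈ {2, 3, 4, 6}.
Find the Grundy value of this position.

10

Stack A is a plain Nim stack of size 8, so its Grundy value is 8.
Build the Grundy sequence for stack B with g(k) = mex{g(k−s) : s ∈ {2, 3, 4, 6}, s ≤ k}:
g(0) = mex{} = 0
g(1) = mex{} = 0
g(2) = mex{0} = 1
g(3) = mex{0} = 1
g(4) = mex{0,1} = 2
g(5) = mex{0,1} = 2
g(6) = mex{0,1,2} = 3
g(7) = mex{0,1,2} = 3
g(8) = mex{1,2,3} = 0
g(9) = mex{1,2,3} = 0
g(10) = mex{0,2,3} = 1
g(11) = mex{0,2,3} = 1
g(12) = mex{0,1,3} = 2
So g(12) = 2.
The value of a disjunctive sum is the nim-sum of the parts.
Combined value = 8 XOR 2 = 10.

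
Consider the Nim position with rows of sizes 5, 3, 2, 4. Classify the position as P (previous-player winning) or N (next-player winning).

P-position

Compute the nim-sum pairwise:
5 ^ 3 = 6
6 ^ 2 = 4
4 ^ 4 = 0
The nim-sum is 0, so this is a P-position: the player to move is in a losing position under optimal play.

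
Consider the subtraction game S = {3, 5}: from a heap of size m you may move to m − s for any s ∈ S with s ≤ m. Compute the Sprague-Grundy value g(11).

Compute g(0), g(1), … for moves {3, 5}:
k:     0  1  2  3  4  5  6  7  8  9 10 11
g(k):  0  0  0  1  1  1  2  2  0  0  0  1
So g(11) = 1.

1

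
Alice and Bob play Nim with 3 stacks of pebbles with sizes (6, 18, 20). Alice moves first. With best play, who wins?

Bob wins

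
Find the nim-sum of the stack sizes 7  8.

15

Nim-sum: 7 ⊕ 8 = 15.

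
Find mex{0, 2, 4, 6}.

1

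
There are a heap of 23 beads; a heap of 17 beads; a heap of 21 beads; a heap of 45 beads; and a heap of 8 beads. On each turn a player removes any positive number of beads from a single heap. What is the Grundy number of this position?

54

Nim-sum: 23 ^ 17 ^ 21 ^ 45 ^ 8 = 54.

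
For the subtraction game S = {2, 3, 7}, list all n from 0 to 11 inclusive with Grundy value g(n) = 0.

Build the Grundy sequence with g(k) = mex{g(k−s) : s ∈ {2, 3, 7}, s ≤ k}:
g(0) = mex{} = 0
g(1) = mex{} = 0
g(2) = mex{0} = 1
g(3) = mex{0} = 1
g(4) = mex{0,1} = 2
g(5) = mex{1} = 0
g(6) = mex{1,2} = 0
g(7) = mex{0,2} = 1
g(8) = mex{0} = 1
g(9) = mex{0,1} = 2
g(10) = mex{1} = 0
g(11) = mex{1,2} = 0
The P-positions (g = 0) in 0..11 are 0, 1, 5, 6, 10, 11.

0, 1, 5, 6, 10, 11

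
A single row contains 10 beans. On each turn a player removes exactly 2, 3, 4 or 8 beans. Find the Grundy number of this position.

2

Grundy values for subtraction set {2, 3, 4, 8}:
k:     0  1  2  3  4  5  6  7  8  9 10
g(k):  0  0  1  1  2  2  0  0  1  1  2
So g(10) = 2.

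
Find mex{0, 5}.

1

0 is in the set but 1 is not, so the mex is 1.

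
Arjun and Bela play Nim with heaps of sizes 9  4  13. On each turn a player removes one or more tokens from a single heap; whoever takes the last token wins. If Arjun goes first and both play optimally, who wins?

Compute the nim-sum pairwise:
9 ^ 4 = 13
13 ^ 13 = 0
The nim-sum is 0, so this is a P-position: the player to move is in a losing position under optimal play; Arjun is about to move from it and so loses — Bela wins.

Bela wins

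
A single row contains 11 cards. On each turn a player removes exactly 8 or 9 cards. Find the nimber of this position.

Grundy values for subtraction set {8, 9}:
g(0) = mex{} = 0
g(1) = mex{} = 0
g(2) = mex{} = 0
g(3) = mex{} = 0
g(4) = mex{} = 0
g(5) = mex{} = 0
g(6) = mex{} = 0
g(7) = mex{} = 0
g(8) = mex{0} = 1
g(9) = mex{0} = 1
g(10) = mex{0} = 1
g(11) = mex{0} = 1
So g(11) = 1.

1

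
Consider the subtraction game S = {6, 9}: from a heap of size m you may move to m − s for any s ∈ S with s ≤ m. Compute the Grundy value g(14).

Compute g(0), g(1), … for moves {6, 9}:
g(0) = mex{} = 0
g(1) = mex{} = 0
g(2) = mex{} = 0
g(3) = mex{} = 0
g(4) = mex{} = 0
g(5) = mex{} = 0
g(6) = mex{0} = 1
g(7) = mex{0} = 1
g(8) = mex{0} = 1
g(9) = mex{0} = 1
g(10) = mex{0} = 1
g(11) = mex{0} = 1
g(12) = mex{0,1} = 2
g(13) = mex{0,1} = 2
g(14) = mex{0,1} = 2
So g(14) = 2.

2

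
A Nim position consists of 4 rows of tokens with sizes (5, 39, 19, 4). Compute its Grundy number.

53

Bitwise XOR of the heap sizes:
  000101  (5)
  100111  (39)
  010011  (19)
  000100  (4)
  ------
  110101  (53)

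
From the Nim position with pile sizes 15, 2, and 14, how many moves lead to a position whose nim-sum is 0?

3

Nim-sum: 15 XOR 2 XOR 14 = 3.
The overall nim-sum is X = 3. A pile of size p has a winning move iff p XOR X < p (reduce it to p XOR X).
  15: 15 XOR 3 = 12 < 15 — winning move (to 12).
  2: 2 XOR 3 = 1 < 2 — winning move (to 1).
  14: 14 XOR 3 = 13 < 14 — winning move (to 13).
That gives 3 winning moves.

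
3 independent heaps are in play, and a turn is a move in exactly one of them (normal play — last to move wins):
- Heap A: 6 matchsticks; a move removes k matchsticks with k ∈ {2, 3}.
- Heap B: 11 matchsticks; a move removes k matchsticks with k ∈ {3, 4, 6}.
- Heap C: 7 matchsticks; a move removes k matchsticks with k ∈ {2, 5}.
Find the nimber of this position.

0

For heap A, compute g(0), g(1), … with moves {2, 3}:
g(0) = mex{} = 0
g(1) = mex{} = 0
g(2) = mex{0} = 1
g(3) = mex{0} = 1
g(4) = mex{0,1} = 2
g(5) = mex{1} = 0
g(6) = mex{1,2} = 0
So g(6) = 0.
Grundy values for heap B (subtraction set {3, 4, 6}):
g(0) = mex{} = 0
g(1) = mex{} = 0
g(2) = mex{} = 0
g(3) = mex{0} = 1
g(4) = mex{0} = 1
g(5) = mex{0} = 1
g(6) = mex{0,1} = 2
g(7) = mex{0,1} = 2
g(8) = mex{0,1} = 2
g(9) = mex{1,2} = 0
g(10) = mex{1,2} = 0
g(11) = mex{1,2} = 0
So g(11) = 0.
Grundy values for heap C (subtraction set {2, 5}):
g(0) = mex{} = 0
g(1) = mex{} = 0
g(2) = mex{0} = 1
g(3) = mex{0} = 1
g(4) = mex{1} = 0
g(5) = mex{0,1} = 2
g(6) = mex{0} = 1
g(7) = mex{1,2} = 0
So g(7) = 0.
By the Sprague-Grundy theorem, the Grundy value of a sum of independent games is the XOR of the component values.
Combined value = 0 XOR 0 XOR 0 = 0.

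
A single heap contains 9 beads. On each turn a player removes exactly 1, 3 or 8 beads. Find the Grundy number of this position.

3

Compute g(0), g(1), … for moves {1, 3, 8}:
k:     0  1  2  3  4  5  6  7  8  9
g(k):  0  1  0  1  0  1  0  1  2  3
So g(9) = 3.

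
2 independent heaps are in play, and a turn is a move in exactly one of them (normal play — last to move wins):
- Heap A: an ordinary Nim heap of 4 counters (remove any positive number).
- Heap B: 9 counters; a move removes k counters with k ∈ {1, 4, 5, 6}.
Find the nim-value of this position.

4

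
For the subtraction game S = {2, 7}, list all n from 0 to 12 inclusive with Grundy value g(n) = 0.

0, 1, 4, 5, 9, 10

Build the Grundy sequence with g(k) = mex{g(k−s) : s ∈ {2, 7}, s ≤ k}:
g(0) = mex{} = 0
g(1) = mex{} = 0
g(2) = mex{0} = 1
g(3) = mex{0} = 1
g(4) = mex{1} = 0
g(5) = mex{1} = 0
g(6) = mex{0} = 1
g(7) = mex{0} = 1
g(8) = mex{0,1} = 2
g(9) = mex{1} = 0
g(10) = mex{1,2} = 0
g(11) = mex{0} = 1
g(12) = mex{0} = 1
The P-positions (g = 0) in 0..12 are 0, 1, 4, 5, 9, 10.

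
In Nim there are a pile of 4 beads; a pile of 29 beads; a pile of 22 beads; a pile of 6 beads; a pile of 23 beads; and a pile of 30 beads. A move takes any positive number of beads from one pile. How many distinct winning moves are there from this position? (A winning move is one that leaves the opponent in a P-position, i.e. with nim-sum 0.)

0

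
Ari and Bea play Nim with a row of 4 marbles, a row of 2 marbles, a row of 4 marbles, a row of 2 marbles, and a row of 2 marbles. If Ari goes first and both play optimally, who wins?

Ari wins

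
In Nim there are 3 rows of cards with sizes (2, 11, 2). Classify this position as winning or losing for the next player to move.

Winning position

Compute the nim-sum pairwise:
2 ^ 11 = 9
9 ^ 2 = 11
The nim-sum is 11 ≠ 0, so this is an N-position: the player to move can win.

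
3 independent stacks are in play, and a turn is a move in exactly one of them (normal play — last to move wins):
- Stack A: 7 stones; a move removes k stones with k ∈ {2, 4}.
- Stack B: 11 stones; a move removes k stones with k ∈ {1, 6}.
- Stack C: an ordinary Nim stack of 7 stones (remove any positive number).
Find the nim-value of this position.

Build the Grundy sequence for stack A with g(k) = mex{g(k−s) : s ∈ {2, 4}, s ≤ k}:
k:     0  1  2  3  4  5  6  7
g(k):  0  0  1  1  2  2  0  0
So g(7) = 0.
Build the Grundy sequence for stack B with g(k) = mex{g(k−s) : s ∈ {1, 6}, s ≤ k}:
k:     0  1  2  3  4  5  6  7  8  9 10 11
g(k):  0  1  0  1  0  1  2  0  1  0  1  0
So g(11) = 0.
Stack C is a plain Nim stack of size 7, so its Grundy value is 7.
The value of a disjunctive sum is the nim-sum of the parts.
Combined value = 0 XOR 0 XOR 7 = 7.

7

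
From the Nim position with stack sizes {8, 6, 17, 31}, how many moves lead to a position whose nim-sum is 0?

Compute the nim-sum pairwise:
8 ⊕ 6 = 14
14 ⊕ 17 = 31
31 ⊕ 31 = 0
The nim-sum is already 0, so every move leaves a nonzero nim-sum — there are no winning moves.

0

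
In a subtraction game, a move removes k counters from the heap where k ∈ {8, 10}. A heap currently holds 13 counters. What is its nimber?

1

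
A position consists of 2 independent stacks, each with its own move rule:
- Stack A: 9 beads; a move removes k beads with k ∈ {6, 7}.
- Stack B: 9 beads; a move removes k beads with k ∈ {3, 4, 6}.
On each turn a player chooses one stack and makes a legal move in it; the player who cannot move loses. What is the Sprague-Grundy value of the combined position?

1

For stack A, compute g(0), g(1), … with moves {6, 7}:
g(0) = mex{} = 0
g(1) = mex{} = 0
g(2) = mex{} = 0
g(3) = mex{} = 0
g(4) = mex{} = 0
g(5) = mex{} = 0
g(6) = mex{0} = 1
g(7) = mex{0} = 1
g(8) = mex{0} = 1
g(9) = mex{0} = 1
So g(9) = 1.
For stack B, compute g(0), g(1), … with moves {3, 4, 6}:
k:     0  1  2  3  4  5  6  7  8  9
g(k):  0  0  0  1  1  1  2  2  2  0
So g(9) = 0.
The value of a disjunctive sum is the nim-sum of the parts.
Combined value = 1 XOR 0 = 1.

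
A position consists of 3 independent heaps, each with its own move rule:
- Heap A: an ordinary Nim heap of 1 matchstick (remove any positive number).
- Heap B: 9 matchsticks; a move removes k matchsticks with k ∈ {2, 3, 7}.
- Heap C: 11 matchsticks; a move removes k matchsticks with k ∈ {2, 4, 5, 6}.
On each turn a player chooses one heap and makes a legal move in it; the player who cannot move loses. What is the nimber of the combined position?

2

Heap A is a plain Nim heap of size 1, so its Grundy value is 1.
Build the Grundy sequence for heap B with g(k) = mex{g(k−s) : s ∈ {2, 3, 7}, s ≤ k}:
k:     0  1  2  3  4  5  6  7  8  9
g(k):  0  0  1  1  2  0  0  1  1  2
So g(9) = 2.
For heap C, compute g(0), g(1), … with moves {2, 4, 5, 6}:
g(0) = mex{} = 0
g(1) = mex{} = 0
g(2) = mex{0} = 1
g(3) = mex{0} = 1
g(4) = mex{0,1} = 2
g(5) = mex{0,1} = 2
g(6) = mex{0,1,2} = 3
g(7) = mex{0,1,2} = 3
g(8) = mex{1,2,3} = 0
g(9) = mex{1,2,3} = 0
g(10) = mex{0,2,3} = 1
g(11) = mex{0,2,3} = 1
So g(11) = 1.
By the Sprague-Grundy theorem, the Grundy value of a sum of independent games is the XOR of the component values.
Combined value = 1 ⊕ 2 ⊕ 1 = 2.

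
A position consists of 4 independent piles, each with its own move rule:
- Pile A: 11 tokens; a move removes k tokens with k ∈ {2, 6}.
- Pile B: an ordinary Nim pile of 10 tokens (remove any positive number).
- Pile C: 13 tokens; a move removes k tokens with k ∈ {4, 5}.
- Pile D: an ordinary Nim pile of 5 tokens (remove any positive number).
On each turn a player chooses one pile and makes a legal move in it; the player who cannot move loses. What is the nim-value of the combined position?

15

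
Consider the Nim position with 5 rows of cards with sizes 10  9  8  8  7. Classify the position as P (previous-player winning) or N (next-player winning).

Compute the nim-sum pairwise:
10 XOR 9 = 3
3 XOR 8 = 11
11 XOR 8 = 3
3 XOR 7 = 4
The nim-sum is 4 ≠ 0, so this is an N-position: the player to move can win.

N-position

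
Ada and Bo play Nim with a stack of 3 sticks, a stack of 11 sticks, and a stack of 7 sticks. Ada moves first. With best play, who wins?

Ada wins

Compute the nim-sum pairwise:
3 XOR 11 = 8
8 XOR 7 = 15
The nim-sum is 15 ≠ 0, so this is an N-position: the player to move can win; Ada has a winning move.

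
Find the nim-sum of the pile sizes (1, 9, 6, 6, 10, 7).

5

Compute the nim-sum pairwise:
1 ⊕ 9 = 8
8 ⊕ 6 = 14
14 ⊕ 6 = 8
8 ⊕ 10 = 2
2 ⊕ 7 = 5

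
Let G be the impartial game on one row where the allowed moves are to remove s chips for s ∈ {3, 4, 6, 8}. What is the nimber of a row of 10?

3

Build the Grundy sequence with g(k) = mex{g(k−s) : s ∈ {3, 4, 6, 8}, s ≤ k}:
g(0) = mex{} = 0
g(1) = mex{} = 0
g(2) = mex{} = 0
g(3) = mex{0} = 1
g(4) = mex{0} = 1
g(5) = mex{0} = 1
g(6) = mex{0,1} = 2
g(7) = mex{0,1} = 2
g(8) = mex{0,1} = 2
g(9) = mex{0,1,2} = 3
g(10) = mex{0,1,2} = 3
So g(10) = 3.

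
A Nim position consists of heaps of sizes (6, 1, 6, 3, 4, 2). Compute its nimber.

4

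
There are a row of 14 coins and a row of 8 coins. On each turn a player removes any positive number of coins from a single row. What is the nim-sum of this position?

6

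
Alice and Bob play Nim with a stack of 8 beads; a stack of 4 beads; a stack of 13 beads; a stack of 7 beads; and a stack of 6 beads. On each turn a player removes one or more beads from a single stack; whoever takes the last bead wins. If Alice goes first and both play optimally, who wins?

Compute the nim-sum pairwise:
8 ⊕ 4 = 12
12 ⊕ 13 = 1
1 ⊕ 7 = 6
6 ⊕ 6 = 0
The nim-sum is 0, so this is a P-position: the player to move is in a losing position under optimal play; Alice is about to move from it and so loses — Bob wins.

Bob wins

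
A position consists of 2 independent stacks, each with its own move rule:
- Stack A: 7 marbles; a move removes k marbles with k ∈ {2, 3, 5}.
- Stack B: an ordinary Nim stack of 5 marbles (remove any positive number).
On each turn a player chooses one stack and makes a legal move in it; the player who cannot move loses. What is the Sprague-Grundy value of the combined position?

For stack A, compute g(0), g(1), … with moves {2, 3, 5}:
g(0) = mex{} = 0
g(1) = mex{} = 0
g(2) = mex{0} = 1
g(3) = mex{0} = 1
g(4) = mex{0,1} = 2
g(5) = mex{0,1} = 2
g(6) = mex{0,1,2} = 3
g(7) = mex{1,2} = 0
So g(7) = 0.
Stack B is a plain Nim stack of size 5, so its Grundy value is 5.
The value of a disjunctive sum is the nim-sum of the parts.
Combined value = 0 ⊕ 5 = 5.

5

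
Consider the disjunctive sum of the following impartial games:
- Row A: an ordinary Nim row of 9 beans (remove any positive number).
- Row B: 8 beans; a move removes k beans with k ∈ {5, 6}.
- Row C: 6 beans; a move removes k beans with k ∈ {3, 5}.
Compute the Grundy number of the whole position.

Row A is a plain Nim row of size 9, so its Grundy value is 9.
For row B, compute g(0), g(1), … with moves {5, 6}:
g(0) = mex{} = 0
g(1) = mex{} = 0
g(2) = mex{} = 0
g(3) = mex{} = 0
g(4) = mex{} = 0
g(5) = mex{0} = 1
g(6) = mex{0} = 1
g(7) = mex{0} = 1
g(8) = mex{0} = 1
So g(8) = 1.
Grundy values for row C (subtraction set {3, 5}):
k:     0  1  2  3  4  5  6
g(k):  0  0  0  1  1  1  2
So g(6) = 2.
By the Sprague-Grundy theorem, the Grundy value of a sum of independent games is the XOR of the component values.
Combined value = 9 ⊕ 1 ⊕ 2 = 10.

10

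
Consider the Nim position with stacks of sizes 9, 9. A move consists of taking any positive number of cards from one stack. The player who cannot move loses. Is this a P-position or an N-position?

P-position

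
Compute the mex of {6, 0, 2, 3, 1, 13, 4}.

The values 0, 1, 2, 3, 4 are all present; 5 is the first non-negative integer missing from the set.

5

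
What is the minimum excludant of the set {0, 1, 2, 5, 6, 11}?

The values 0, 1, 2 are all present; 3 is the first non-negative integer missing from the set.

3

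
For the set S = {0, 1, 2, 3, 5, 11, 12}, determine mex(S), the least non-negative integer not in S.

4

The values 0, 1, 2, 3 are all present; 4 is the first non-negative integer missing from the set.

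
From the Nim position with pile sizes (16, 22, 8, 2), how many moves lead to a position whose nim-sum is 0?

1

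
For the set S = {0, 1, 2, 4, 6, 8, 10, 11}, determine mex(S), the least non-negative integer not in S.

The values 0, 1, 2 are all present; 3 is the first non-negative integer missing from the set.

3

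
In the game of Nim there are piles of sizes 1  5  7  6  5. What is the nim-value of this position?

0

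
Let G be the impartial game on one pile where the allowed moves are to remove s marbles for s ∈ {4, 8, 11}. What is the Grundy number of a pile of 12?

3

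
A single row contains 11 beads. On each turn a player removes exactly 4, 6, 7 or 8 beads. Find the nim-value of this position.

Compute g(0), g(1), … for moves {4, 6, 7, 8}:
k:     0  1  2  3  4  5  6  7  8  9 10 11
g(k):  0  0  0  0  1  1  1  1  2  2  2  2
So g(11) = 2.

2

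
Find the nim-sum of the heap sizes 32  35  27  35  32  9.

Compute the nim-sum pairwise:
32 ⊕ 35 = 3
3 ⊕ 27 = 24
24 ⊕ 35 = 59
59 ⊕ 32 = 27
27 ⊕ 9 = 18

18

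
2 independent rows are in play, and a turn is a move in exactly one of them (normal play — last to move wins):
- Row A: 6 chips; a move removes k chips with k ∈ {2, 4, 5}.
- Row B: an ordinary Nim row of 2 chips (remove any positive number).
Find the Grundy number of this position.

1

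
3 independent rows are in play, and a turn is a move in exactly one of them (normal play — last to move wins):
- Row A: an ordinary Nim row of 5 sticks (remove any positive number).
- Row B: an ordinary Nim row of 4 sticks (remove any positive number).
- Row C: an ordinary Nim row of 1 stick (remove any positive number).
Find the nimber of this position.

0

Row A is a plain Nim row of size 5, so its Grundy value is 5.
Row B is a plain Nim row of size 4, so its Grundy value is 4.
Row C is a plain Nim row of size 1, so its Grundy value is 1.
The value of a disjunctive sum is the nim-sum of the parts.
Combined value = 5 ⊕ 4 ⊕ 1 = 0.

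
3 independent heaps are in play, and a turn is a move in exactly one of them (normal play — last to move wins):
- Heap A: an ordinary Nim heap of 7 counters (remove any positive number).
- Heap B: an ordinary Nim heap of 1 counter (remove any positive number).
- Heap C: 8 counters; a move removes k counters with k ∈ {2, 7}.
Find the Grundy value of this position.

4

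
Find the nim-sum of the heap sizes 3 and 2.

1

Bitwise XOR of the heap sizes:
  11  (3)
  10  (2)
  --
  01  (1)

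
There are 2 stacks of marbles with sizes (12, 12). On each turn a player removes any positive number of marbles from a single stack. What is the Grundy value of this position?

0

Nim-sum: 12 ^ 12 = 0.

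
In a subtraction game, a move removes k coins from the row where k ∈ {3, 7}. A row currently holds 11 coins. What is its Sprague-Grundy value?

Grundy values for subtraction set {3, 7}:
k:     0  1  2  3  4  5  6  7  8  9 10 11
g(k):  0  0  0  1  1  1  0  2  2  1  0  0
So g(11) = 0.

0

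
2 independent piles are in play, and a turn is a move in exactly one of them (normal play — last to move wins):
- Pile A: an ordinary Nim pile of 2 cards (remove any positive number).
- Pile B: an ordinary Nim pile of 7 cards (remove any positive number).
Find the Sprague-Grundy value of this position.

Pile A is a plain Nim pile of size 2, so its Grundy value is 2.
Pile B is a plain Nim pile of size 7, so its Grundy value is 7.
By the Sprague-Grundy theorem, the Grundy value of a sum of independent games is the XOR of the component values.
Combined value = 2 ⊕ 7 = 5.

5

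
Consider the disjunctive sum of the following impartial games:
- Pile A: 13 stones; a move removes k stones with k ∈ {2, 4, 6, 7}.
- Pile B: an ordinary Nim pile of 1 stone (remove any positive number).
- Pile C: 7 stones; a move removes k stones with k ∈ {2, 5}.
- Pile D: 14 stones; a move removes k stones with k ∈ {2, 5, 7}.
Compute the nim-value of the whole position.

Build the Grundy sequence for pile A with g(k) = mex{g(k−s) : s ∈ {2, 4, 6, 7}, s ≤ k}:
k:     0  1  2  3  4  5  6  7  8  9 10 11 12 13
g(k):  0  0  1  1  2  2  3  3  4  0  0  1  1  2
So g(13) = 2.
Pile B is a plain Nim pile of size 1, so its Grundy value is 1.
Build the Grundy sequence for pile C with g(k) = mex{g(k−s) : s ∈ {2, 5}, s ≤ k}:
k:     0  1  2  3  4  5  6  7
g(k):  0  0  1  1  0  2  1  0
So g(7) = 0.
For pile D, compute g(0), g(1), … with moves {2, 5, 7}:
g(0) = mex{} = 0
g(1) = mex{} = 0
g(2) = mex{0} = 1
g(3) = mex{0} = 1
g(4) = mex{1} = 0
g(5) = mex{0,1} = 2
g(6) = mex{0} = 1
g(7) = mex{0,1,2} = 3
g(8) = mex{0,1} = 2
g(9) = mex{0,1,3} = 2
g(10) = mex{1,2} = 0
g(11) = mex{0,1,2} = 3
g(12) = mex{0,2,3} = 1
g(13) = mex{1,2,3} = 0
g(14) = mex{1,2,3} = 0
So g(14) = 0.
By the Sprague-Grundy theorem, the Grundy value of a sum of independent games is the XOR of the component values.
Combined value = 2 XOR 1 XOR 0 XOR 0 = 3.

3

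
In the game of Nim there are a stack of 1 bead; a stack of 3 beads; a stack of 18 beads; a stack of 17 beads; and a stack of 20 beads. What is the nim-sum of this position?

In binary:
  00001  (1)
  00011  (3)
  10010  (18)
  10001  (17)
  10100  (20)
  -----
  10101  (21)

21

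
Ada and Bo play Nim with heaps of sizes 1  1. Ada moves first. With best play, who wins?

Bo wins

Bitwise XOR of the heap sizes:
  1  (1)
  1  (1)
  -
  0  (0)
The nim-sum is 0, so this is a P-position: the player to move is in a losing position under optimal play; Ada is about to move from it and so loses — Bo wins.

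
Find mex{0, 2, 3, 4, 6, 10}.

1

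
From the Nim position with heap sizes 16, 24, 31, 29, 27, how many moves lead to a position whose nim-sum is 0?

Nim-sum: 16 ^ 24 ^ 31 ^ 29 ^ 27 = 17.
The overall nim-sum is X = 17. A heap of size p has a winning move iff p XOR X < p (reduce it to p XOR X).
  16: 16 XOR 17 = 1 < 16 — winning move (to 1).
  24: 24 XOR 17 = 9 < 24 — winning move (to 9).
  31: 31 XOR 17 = 14 < 31 — winning move (to 14).
  29: 29 XOR 17 = 12 < 29 — winning move (to 12).
  27: 27 XOR 17 = 10 < 27 — winning move (to 10).
That gives 5 winning moves.

5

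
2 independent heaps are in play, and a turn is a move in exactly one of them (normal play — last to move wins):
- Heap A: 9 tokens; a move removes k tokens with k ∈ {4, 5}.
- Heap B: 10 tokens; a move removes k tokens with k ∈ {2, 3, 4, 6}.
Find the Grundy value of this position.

Build the Grundy sequence for heap A with g(k) = mex{g(k−s) : s ∈ {4, 5}, s ≤ k}:
g(0) = mex{} = 0
g(1) = mex{} = 0
g(2) = mex{} = 0
g(3) = mex{} = 0
g(4) = mex{0} = 1
g(5) = mex{0} = 1
g(6) = mex{0} = 1
g(7) = mex{0} = 1
g(8) = mex{0,1} = 2
g(9) = mex{1} = 0
So g(9) = 0.
Grundy values for heap B (subtraction set {2, 3, 4, 6}):
k:     0  1  2  3  4  5  6  7  8  9 10
g(k):  0  0  1  1  2  2  3  3  0  0  1
So g(10) = 1.
By the Sprague-Grundy theorem, the Grundy value of a sum of independent games is the XOR of the component values.
Combined value = 0 ⊕ 1 = 1.

1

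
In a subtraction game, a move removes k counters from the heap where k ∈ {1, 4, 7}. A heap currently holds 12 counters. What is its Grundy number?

Compute g(0), g(1), … for moves {1, 4, 7}:
g(0) = mex{} = 0
g(1) = mex{0} = 1
g(2) = mex{1} = 0
g(3) = mex{0} = 1
g(4) = mex{0,1} = 2
g(5) = mex{1,2} = 0
g(6) = mex{0} = 1
g(7) = mex{0,1} = 2
g(8) = mex{1,2} = 0
g(9) = mex{0} = 1
g(10) = mex{1} = 0
g(11) = mex{0,2} = 1
g(12) = mex{0,1} = 2
So g(12) = 2.

2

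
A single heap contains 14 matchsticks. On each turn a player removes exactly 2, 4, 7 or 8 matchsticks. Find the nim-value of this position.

1

Compute g(0), g(1), … for moves {2, 4, 7, 8}:
k:     0  1  2  3  4  5  6  7  8  9 10 11 12 13 14
g(k):  0  0  1  1  2  2  0  3  1  4  2  0  0  1  1
So g(14) = 1.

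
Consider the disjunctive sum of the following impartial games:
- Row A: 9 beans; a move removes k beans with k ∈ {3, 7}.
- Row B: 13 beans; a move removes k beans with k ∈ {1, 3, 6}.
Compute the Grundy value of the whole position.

1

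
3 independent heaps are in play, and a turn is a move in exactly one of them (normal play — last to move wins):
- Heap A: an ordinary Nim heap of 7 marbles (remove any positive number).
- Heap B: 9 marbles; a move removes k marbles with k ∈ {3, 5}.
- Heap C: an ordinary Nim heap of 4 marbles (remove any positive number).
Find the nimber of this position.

3

Heap A is a plain Nim heap of size 7, so its Grundy value is 7.
Grundy values for heap B (subtraction set {3, 5}):
k:     0  1  2  3  4  5  6  7  8  9
g(k):  0  0  0  1  1  1  2  2  0  0
So g(9) = 0.
Heap C is a plain Nim heap of size 4, so its Grundy value is 4.
The value of a disjunctive sum is the nim-sum of the parts.
Combined value = 7 ⊕ 0 ⊕ 4 = 3.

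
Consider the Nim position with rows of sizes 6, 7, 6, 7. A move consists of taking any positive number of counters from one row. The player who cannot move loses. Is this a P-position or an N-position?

P-position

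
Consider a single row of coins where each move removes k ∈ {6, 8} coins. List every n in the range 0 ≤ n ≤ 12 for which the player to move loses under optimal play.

0, 1, 2, 3, 4, 5

Compute g(0), g(1), … for moves {6, 8}:
g(0) = mex{} = 0
g(1) = mex{} = 0
g(2) = mex{} = 0
g(3) = mex{} = 0
g(4) = mex{} = 0
g(5) = mex{} = 0
g(6) = mex{0} = 1
g(7) = mex{0} = 1
g(8) = mex{0} = 1
g(9) = mex{0} = 1
g(10) = mex{0} = 1
g(11) = mex{0} = 1
g(12) = mex{0,1} = 2
The P-positions (g = 0) in 0..12 are 0, 1, 2, 3, 4, 5.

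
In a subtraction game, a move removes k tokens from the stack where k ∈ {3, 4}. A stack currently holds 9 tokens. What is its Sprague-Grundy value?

0

Compute g(0), g(1), … for moves {3, 4}:
k:     0  1  2  3  4  5  6  7  8  9
g(k):  0  0  0  1  1  1  2  0  0  0
So g(9) = 0.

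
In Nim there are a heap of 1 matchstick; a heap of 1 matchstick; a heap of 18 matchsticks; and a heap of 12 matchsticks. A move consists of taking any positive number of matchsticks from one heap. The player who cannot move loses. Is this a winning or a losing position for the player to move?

Bitwise XOR of the heap sizes:
  00001  (1)
  00001  (1)
  10010  (18)
  01100  (12)
  -----
  11110  (30)
The nim-sum is 30 ≠ 0, so this is an N-position: the player to move can win.

Winning position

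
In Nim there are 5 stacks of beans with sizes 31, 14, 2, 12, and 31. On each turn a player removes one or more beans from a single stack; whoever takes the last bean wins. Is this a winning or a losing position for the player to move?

Write each in binary and XOR column by column:
  11111  (31)
  01110  (14)
  00010  (2)
  01100  (12)
  11111  (31)
  -----
  00000  (0)
The nim-sum is 0, so this is a P-position: the player to move is in a losing position under optimal play.

Losing position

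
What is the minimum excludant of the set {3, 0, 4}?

0 is in the set but 1 is not, so the mex is 1.

1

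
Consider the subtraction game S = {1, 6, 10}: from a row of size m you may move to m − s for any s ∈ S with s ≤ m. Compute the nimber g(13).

2

Compute g(0), g(1), … for moves {1, 6, 10}:
g(0) = mex{} = 0
g(1) = mex{0} = 1
g(2) = mex{1} = 0
g(3) = mex{0} = 1
g(4) = mex{1} = 0
g(5) = mex{0} = 1
g(6) = mex{0,1} = 2
g(7) = mex{1,2} = 0
g(8) = mex{0} = 1
g(9) = mex{1} = 0
g(10) = mex{0} = 1
g(11) = mex{1} = 0
g(12) = mex{0,2} = 1
g(13) = mex{0,1} = 2
So g(13) = 2.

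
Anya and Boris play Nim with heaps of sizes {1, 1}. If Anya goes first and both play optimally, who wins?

Boris wins

In binary:
  1  (1)
  1  (1)
  -
  0  (0)
The nim-sum is 0, so this is a P-position: the player to move is in a losing position under optimal play; Anya is about to move from it and so loses — Boris wins.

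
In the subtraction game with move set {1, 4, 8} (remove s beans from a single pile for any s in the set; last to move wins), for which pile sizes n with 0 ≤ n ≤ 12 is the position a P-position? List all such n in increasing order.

0, 2, 5, 7, 12

Compute g(0), g(1), … for moves {1, 4, 8}:
k:     0  1  2  3  4  5  6  7  8  9 10 11 12
g(k):  0  1  0  1  2  0  1  0  1  2  3  2  0
The P-positions (g = 0) in 0..12 are 0, 2, 5, 7, 12.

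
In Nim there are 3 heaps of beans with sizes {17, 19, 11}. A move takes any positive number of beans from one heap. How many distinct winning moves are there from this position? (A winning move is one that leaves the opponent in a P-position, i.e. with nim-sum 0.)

In binary:
  10001  (17)
  10011  (19)
  01011  (11)
  -----
  01001  (9)
The overall nim-sum is X = 9. A heap of size p has a winning move iff p XOR X < p (reduce it to p XOR X).
  17: 17 XOR 9 = 24 ≥ 17 — no move.
  19: 19 XOR 9 = 26 ≥ 19 — no move.
  11: 11 XOR 9 = 2 < 11 — winning move (to 2).
That gives 1 winning move.

1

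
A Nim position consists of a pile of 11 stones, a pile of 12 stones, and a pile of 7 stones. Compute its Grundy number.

0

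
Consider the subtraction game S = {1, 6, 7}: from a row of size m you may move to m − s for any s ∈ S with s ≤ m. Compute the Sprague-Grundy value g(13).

1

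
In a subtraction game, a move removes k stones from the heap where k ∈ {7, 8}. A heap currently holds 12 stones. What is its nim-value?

1

Build the Grundy sequence with g(k) = mex{g(k−s) : s ∈ {7, 8}, s ≤ k}:
k:     0  1  2  3  4  5  6  7  8  9 10 11 12
g(k):  0  0  0  0  0  0  0  1  1  1  1  1  1
So g(12) = 1.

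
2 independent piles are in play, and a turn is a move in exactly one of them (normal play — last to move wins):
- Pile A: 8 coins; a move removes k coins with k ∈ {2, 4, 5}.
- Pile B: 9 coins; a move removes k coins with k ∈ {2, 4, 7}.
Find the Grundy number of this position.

0

Grundy values for pile A (subtraction set {2, 4, 5}):
k:     0  1  2  3  4  5  6  7  8
g(k):  0  0  1  1  2  2  3  0  0
So g(8) = 0.
Build the Grundy sequence for pile B with g(k) = mex{g(k−s) : s ∈ {2, 4, 7}, s ≤ k}:
g(0) = mex{} = 0
g(1) = mex{} = 0
g(2) = mex{0} = 1
g(3) = mex{0} = 1
g(4) = mex{0,1} = 2
g(5) = mex{0,1} = 2
g(6) = mex{1,2} = 0
g(7) = mex{0,1,2} = 3
g(8) = mex{0,2} = 1
g(9) = mex{1,2,3} = 0
So g(9) = 0.
The value of a disjunctive sum is the nim-sum of the parts.
Combined value = 0 XOR 0 = 0.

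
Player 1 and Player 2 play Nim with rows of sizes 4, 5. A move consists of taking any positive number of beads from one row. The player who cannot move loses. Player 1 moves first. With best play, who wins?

Player 1 wins

Bitwise XOR of the heap sizes:
  100  (4)
  101  (5)
  ---
  001  (1)
The nim-sum is 1 ≠ 0, so this is an N-position: the player to move can win; Player 1 has a winning move.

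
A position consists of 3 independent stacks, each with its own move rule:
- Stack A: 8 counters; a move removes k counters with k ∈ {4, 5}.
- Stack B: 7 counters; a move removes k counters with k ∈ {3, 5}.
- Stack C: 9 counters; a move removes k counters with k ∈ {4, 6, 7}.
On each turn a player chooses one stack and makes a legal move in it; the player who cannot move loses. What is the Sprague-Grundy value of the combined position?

2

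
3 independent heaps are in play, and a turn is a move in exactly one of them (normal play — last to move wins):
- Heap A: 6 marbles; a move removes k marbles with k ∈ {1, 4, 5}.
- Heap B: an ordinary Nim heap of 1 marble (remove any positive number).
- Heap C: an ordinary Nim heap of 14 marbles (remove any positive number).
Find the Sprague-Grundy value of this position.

For heap A, compute g(0), g(1), … with moves {1, 4, 5}:
g(0) = mex{} = 0
g(1) = mex{0} = 1
g(2) = mex{1} = 0
g(3) = mex{0} = 1
g(4) = mex{0,1} = 2
g(5) = mex{0,1,2} = 3
g(6) = mex{0,1,3} = 2
So g(6) = 2.
Heap B is a plain Nim heap of size 1, so its Grundy value is 1.
Heap C is a plain Nim heap of size 14, so its Grundy value is 14.
By the Sprague-Grundy theorem, the Grundy value of a sum of independent games is the XOR of the component values.
Combined value = 2 XOR 1 XOR 14 = 13.

13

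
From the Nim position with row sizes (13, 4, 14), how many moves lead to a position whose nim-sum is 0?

3

Compute the nim-sum pairwise:
13 ⊕ 4 = 9
9 ⊕ 14 = 7
The overall nim-sum is X = 7. A row of size p has a winning move iff p XOR X < p (reduce it to p XOR X).
  13: 13 XOR 7 = 10 < 13 — winning move (to 10).
  4: 4 XOR 7 = 3 < 4 — winning move (to 3).
  14: 14 XOR 7 = 9 < 14 — winning move (to 9).
That gives 3 winning moves.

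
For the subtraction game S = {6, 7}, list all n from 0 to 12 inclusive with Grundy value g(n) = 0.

0, 1, 2, 3, 4, 5

Compute g(0), g(1), … for moves {6, 7}:
k:     0  1  2  3  4  5  6  7  8  9 10 11 12
g(k):  0  0  0  0  0  0  1  1  1  1  1  1  2
The P-positions (g = 0) in 0..12 are 0, 1, 2, 3, 4, 5.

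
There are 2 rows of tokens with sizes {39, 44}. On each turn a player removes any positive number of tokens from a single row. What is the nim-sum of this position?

11

In binary:
  100111  (39)
  101100  (44)
  ------
  001011  (11)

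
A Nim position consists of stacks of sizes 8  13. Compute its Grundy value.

5

Write each in binary and XOR column by column:
  1000  (8)
  1101  (13)
  ----
  0101  (5)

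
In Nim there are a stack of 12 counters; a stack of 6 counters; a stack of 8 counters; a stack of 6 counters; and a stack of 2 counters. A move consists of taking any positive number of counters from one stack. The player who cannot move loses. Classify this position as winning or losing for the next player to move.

Winning position

Compute the nim-sum pairwise:
12 XOR 6 = 10
10 XOR 8 = 2
2 XOR 6 = 4
4 XOR 2 = 6
The nim-sum is 6 ≠ 0, so this is an N-position: the player to move can win.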